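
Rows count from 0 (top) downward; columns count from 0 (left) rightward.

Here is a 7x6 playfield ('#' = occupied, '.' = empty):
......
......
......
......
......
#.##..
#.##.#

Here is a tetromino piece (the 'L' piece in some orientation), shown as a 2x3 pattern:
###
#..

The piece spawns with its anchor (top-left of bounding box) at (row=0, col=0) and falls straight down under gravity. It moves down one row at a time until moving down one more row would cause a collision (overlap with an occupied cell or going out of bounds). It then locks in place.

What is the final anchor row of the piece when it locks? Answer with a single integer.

Answer: 3

Derivation:
Spawn at (row=0, col=0). Try each row:
  row 0: fits
  row 1: fits
  row 2: fits
  row 3: fits
  row 4: blocked -> lock at row 3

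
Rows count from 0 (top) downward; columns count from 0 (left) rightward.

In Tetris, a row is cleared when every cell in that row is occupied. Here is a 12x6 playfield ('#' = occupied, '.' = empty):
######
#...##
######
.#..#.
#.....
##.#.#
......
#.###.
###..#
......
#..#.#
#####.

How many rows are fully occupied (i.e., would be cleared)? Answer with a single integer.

Answer: 2

Derivation:
Check each row:
  row 0: 0 empty cells -> FULL (clear)
  row 1: 3 empty cells -> not full
  row 2: 0 empty cells -> FULL (clear)
  row 3: 4 empty cells -> not full
  row 4: 5 empty cells -> not full
  row 5: 2 empty cells -> not full
  row 6: 6 empty cells -> not full
  row 7: 2 empty cells -> not full
  row 8: 2 empty cells -> not full
  row 9: 6 empty cells -> not full
  row 10: 3 empty cells -> not full
  row 11: 1 empty cell -> not full
Total rows cleared: 2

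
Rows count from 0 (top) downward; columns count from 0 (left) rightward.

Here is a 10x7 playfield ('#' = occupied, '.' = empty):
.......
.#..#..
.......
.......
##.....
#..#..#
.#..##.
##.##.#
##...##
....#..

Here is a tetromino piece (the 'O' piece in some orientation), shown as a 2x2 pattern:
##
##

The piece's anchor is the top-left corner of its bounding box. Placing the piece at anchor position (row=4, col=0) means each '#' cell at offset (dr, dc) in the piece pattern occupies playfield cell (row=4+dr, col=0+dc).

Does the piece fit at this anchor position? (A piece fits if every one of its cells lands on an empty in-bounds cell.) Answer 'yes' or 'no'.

Answer: no

Derivation:
Check each piece cell at anchor (4, 0):
  offset (0,0) -> (4,0): occupied ('#') -> FAIL
  offset (0,1) -> (4,1): occupied ('#') -> FAIL
  offset (1,0) -> (5,0): occupied ('#') -> FAIL
  offset (1,1) -> (5,1): empty -> OK
All cells valid: no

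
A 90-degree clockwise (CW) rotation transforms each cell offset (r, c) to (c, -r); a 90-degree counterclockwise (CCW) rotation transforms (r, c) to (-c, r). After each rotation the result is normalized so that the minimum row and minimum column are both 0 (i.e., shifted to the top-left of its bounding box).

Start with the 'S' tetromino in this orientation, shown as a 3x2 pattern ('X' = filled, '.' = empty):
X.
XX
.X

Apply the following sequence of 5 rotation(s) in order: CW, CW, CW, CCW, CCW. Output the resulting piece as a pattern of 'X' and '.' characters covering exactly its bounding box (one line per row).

Answer: .XX
XX.

Derivation:
Start:
X.
XX
.X
After rotation 1 (CW):
.XX
XX.
After rotation 2 (CW):
X.
XX
.X
After rotation 3 (CW):
.XX
XX.
After rotation 4 (CCW):
X.
XX
.X
After rotation 5 (CCW):
.XX
XX.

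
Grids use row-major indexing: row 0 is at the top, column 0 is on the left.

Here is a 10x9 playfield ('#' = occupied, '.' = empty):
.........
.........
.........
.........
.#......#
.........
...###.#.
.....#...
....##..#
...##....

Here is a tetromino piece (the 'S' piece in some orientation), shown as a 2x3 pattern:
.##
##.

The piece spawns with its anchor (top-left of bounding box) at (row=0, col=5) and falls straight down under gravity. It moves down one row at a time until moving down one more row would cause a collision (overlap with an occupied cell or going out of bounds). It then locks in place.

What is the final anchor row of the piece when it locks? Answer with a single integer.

Answer: 4

Derivation:
Spawn at (row=0, col=5). Try each row:
  row 0: fits
  row 1: fits
  row 2: fits
  row 3: fits
  row 4: fits
  row 5: blocked -> lock at row 4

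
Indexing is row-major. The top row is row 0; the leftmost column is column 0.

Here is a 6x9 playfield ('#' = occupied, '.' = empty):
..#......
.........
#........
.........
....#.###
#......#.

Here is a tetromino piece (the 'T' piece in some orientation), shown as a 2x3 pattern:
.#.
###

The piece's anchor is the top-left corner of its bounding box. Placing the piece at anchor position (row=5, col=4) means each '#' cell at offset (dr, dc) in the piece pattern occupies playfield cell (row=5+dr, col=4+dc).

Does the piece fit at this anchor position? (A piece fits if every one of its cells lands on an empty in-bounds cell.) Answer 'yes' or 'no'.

Answer: no

Derivation:
Check each piece cell at anchor (5, 4):
  offset (0,1) -> (5,5): empty -> OK
  offset (1,0) -> (6,4): out of bounds -> FAIL
  offset (1,1) -> (6,5): out of bounds -> FAIL
  offset (1,2) -> (6,6): out of bounds -> FAIL
All cells valid: no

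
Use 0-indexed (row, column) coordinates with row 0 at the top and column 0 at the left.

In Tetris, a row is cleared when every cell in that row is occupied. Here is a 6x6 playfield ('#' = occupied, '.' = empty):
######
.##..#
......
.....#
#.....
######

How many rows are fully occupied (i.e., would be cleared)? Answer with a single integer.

Check each row:
  row 0: 0 empty cells -> FULL (clear)
  row 1: 3 empty cells -> not full
  row 2: 6 empty cells -> not full
  row 3: 5 empty cells -> not full
  row 4: 5 empty cells -> not full
  row 5: 0 empty cells -> FULL (clear)
Total rows cleared: 2

Answer: 2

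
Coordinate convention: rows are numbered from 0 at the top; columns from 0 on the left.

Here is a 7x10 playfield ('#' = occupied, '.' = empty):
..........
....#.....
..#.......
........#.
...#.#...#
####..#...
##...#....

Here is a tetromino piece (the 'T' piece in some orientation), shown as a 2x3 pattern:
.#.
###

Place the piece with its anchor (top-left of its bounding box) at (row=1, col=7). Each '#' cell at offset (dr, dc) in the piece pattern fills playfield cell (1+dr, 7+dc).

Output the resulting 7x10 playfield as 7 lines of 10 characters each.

Answer: ..........
....#...#.
..#....###
........#.
...#.#...#
####..#...
##...#....

Derivation:
Fill (1+0,7+1) = (1,8)
Fill (1+1,7+0) = (2,7)
Fill (1+1,7+1) = (2,8)
Fill (1+1,7+2) = (2,9)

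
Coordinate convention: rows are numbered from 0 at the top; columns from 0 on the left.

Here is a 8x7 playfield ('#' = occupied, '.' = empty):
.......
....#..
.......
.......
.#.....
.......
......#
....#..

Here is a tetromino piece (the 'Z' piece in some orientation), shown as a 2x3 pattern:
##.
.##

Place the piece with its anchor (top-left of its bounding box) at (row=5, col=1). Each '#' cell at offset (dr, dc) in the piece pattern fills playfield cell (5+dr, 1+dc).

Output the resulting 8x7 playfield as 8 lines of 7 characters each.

Fill (5+0,1+0) = (5,1)
Fill (5+0,1+1) = (5,2)
Fill (5+1,1+1) = (6,2)
Fill (5+1,1+2) = (6,3)

Answer: .......
....#..
.......
.......
.#.....
.##....
..##..#
....#..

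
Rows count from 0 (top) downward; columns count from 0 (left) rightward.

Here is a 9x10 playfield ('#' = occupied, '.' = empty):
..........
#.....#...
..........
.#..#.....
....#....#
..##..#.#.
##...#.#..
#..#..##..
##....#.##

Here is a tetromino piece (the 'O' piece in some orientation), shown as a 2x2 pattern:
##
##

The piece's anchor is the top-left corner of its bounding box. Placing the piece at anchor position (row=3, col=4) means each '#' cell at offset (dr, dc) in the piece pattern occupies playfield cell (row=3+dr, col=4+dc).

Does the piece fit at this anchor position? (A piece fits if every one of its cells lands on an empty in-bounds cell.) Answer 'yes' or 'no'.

Answer: no

Derivation:
Check each piece cell at anchor (3, 4):
  offset (0,0) -> (3,4): occupied ('#') -> FAIL
  offset (0,1) -> (3,5): empty -> OK
  offset (1,0) -> (4,4): occupied ('#') -> FAIL
  offset (1,1) -> (4,5): empty -> OK
All cells valid: no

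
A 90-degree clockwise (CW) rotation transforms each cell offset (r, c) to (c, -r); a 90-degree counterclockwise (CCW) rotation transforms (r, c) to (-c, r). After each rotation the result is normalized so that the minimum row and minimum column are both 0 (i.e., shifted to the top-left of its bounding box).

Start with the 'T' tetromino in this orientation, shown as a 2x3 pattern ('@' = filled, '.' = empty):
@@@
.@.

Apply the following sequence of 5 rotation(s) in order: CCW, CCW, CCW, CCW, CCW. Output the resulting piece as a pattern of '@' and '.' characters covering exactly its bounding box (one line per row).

Answer: @.
@@
@.

Derivation:
Start:
@@@
.@.
After rotation 1 (CCW):
@.
@@
@.
After rotation 2 (CCW):
.@.
@@@
After rotation 3 (CCW):
.@
@@
.@
After rotation 4 (CCW):
@@@
.@.
After rotation 5 (CCW):
@.
@@
@.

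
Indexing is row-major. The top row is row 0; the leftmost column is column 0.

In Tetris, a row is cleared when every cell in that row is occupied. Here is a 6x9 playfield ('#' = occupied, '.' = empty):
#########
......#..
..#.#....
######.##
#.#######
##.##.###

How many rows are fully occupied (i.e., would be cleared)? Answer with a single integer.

Answer: 1

Derivation:
Check each row:
  row 0: 0 empty cells -> FULL (clear)
  row 1: 8 empty cells -> not full
  row 2: 7 empty cells -> not full
  row 3: 1 empty cell -> not full
  row 4: 1 empty cell -> not full
  row 5: 2 empty cells -> not full
Total rows cleared: 1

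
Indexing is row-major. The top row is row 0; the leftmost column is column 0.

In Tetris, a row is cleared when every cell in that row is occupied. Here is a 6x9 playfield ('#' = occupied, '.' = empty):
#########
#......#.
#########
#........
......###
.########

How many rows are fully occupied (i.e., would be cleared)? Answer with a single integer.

Check each row:
  row 0: 0 empty cells -> FULL (clear)
  row 1: 7 empty cells -> not full
  row 2: 0 empty cells -> FULL (clear)
  row 3: 8 empty cells -> not full
  row 4: 6 empty cells -> not full
  row 5: 1 empty cell -> not full
Total rows cleared: 2

Answer: 2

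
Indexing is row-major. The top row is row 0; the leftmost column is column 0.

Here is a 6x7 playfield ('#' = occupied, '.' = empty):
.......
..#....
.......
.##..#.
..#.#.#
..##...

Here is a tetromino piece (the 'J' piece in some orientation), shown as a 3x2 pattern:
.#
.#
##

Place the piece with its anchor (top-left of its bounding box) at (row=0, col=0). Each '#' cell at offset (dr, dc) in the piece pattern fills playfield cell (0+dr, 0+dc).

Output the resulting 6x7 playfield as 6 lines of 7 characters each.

Answer: .#.....
.##....
##.....
.##..#.
..#.#.#
..##...

Derivation:
Fill (0+0,0+1) = (0,1)
Fill (0+1,0+1) = (1,1)
Fill (0+2,0+0) = (2,0)
Fill (0+2,0+1) = (2,1)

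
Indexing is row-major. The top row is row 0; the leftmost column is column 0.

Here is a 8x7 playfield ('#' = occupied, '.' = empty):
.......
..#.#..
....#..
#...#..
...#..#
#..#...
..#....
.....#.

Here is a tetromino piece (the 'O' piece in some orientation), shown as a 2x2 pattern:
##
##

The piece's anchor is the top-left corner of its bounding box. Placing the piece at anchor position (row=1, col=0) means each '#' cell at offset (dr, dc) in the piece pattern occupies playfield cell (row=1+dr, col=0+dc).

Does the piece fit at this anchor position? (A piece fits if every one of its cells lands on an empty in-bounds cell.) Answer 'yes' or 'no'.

Check each piece cell at anchor (1, 0):
  offset (0,0) -> (1,0): empty -> OK
  offset (0,1) -> (1,1): empty -> OK
  offset (1,0) -> (2,0): empty -> OK
  offset (1,1) -> (2,1): empty -> OK
All cells valid: yes

Answer: yes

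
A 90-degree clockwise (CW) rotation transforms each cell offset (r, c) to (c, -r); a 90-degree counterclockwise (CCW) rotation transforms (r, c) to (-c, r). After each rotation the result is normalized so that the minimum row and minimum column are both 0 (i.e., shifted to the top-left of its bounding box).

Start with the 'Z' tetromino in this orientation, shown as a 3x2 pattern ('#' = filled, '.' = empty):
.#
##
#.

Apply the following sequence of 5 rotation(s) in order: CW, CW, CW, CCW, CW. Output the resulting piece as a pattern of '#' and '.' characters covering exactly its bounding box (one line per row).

Start:
.#
##
#.
After rotation 1 (CW):
##.
.##
After rotation 2 (CW):
.#
##
#.
After rotation 3 (CW):
##.
.##
After rotation 4 (CCW):
.#
##
#.
After rotation 5 (CW):
##.
.##

Answer: ##.
.##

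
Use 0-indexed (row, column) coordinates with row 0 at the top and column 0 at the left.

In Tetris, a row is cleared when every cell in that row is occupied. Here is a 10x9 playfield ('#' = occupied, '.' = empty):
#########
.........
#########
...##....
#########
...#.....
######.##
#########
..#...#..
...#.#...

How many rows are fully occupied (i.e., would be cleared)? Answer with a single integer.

Answer: 4

Derivation:
Check each row:
  row 0: 0 empty cells -> FULL (clear)
  row 1: 9 empty cells -> not full
  row 2: 0 empty cells -> FULL (clear)
  row 3: 7 empty cells -> not full
  row 4: 0 empty cells -> FULL (clear)
  row 5: 8 empty cells -> not full
  row 6: 1 empty cell -> not full
  row 7: 0 empty cells -> FULL (clear)
  row 8: 7 empty cells -> not full
  row 9: 7 empty cells -> not full
Total rows cleared: 4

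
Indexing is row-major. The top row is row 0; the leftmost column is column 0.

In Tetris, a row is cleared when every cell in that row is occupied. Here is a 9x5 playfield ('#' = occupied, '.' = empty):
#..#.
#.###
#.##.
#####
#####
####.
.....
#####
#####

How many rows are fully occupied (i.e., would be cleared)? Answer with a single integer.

Check each row:
  row 0: 3 empty cells -> not full
  row 1: 1 empty cell -> not full
  row 2: 2 empty cells -> not full
  row 3: 0 empty cells -> FULL (clear)
  row 4: 0 empty cells -> FULL (clear)
  row 5: 1 empty cell -> not full
  row 6: 5 empty cells -> not full
  row 7: 0 empty cells -> FULL (clear)
  row 8: 0 empty cells -> FULL (clear)
Total rows cleared: 4

Answer: 4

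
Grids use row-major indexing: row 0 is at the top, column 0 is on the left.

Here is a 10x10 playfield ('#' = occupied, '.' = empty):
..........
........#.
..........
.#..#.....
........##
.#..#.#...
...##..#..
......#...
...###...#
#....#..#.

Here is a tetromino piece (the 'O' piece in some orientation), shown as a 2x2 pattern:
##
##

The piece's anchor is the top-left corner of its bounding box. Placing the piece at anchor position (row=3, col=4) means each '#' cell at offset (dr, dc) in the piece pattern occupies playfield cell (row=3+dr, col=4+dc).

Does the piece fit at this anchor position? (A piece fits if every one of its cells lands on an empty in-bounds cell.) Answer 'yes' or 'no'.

Check each piece cell at anchor (3, 4):
  offset (0,0) -> (3,4): occupied ('#') -> FAIL
  offset (0,1) -> (3,5): empty -> OK
  offset (1,0) -> (4,4): empty -> OK
  offset (1,1) -> (4,5): empty -> OK
All cells valid: no

Answer: no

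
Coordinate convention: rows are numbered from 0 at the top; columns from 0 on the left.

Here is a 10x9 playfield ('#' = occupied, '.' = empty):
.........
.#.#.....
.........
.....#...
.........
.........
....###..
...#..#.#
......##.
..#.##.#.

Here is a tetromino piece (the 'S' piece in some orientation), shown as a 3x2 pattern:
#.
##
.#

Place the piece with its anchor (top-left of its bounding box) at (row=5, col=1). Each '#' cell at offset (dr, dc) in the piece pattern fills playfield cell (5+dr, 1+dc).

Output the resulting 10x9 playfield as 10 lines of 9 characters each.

Fill (5+0,1+0) = (5,1)
Fill (5+1,1+0) = (6,1)
Fill (5+1,1+1) = (6,2)
Fill (5+2,1+1) = (7,2)

Answer: .........
.#.#.....
.........
.....#...
.........
.#.......
.##.###..
..##..#.#
......##.
..#.##.#.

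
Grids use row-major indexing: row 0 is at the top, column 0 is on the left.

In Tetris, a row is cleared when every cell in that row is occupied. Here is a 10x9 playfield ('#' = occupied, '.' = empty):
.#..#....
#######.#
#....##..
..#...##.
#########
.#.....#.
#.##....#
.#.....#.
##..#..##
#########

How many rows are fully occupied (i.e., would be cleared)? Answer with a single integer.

Answer: 2

Derivation:
Check each row:
  row 0: 7 empty cells -> not full
  row 1: 1 empty cell -> not full
  row 2: 6 empty cells -> not full
  row 3: 6 empty cells -> not full
  row 4: 0 empty cells -> FULL (clear)
  row 5: 7 empty cells -> not full
  row 6: 5 empty cells -> not full
  row 7: 7 empty cells -> not full
  row 8: 4 empty cells -> not full
  row 9: 0 empty cells -> FULL (clear)
Total rows cleared: 2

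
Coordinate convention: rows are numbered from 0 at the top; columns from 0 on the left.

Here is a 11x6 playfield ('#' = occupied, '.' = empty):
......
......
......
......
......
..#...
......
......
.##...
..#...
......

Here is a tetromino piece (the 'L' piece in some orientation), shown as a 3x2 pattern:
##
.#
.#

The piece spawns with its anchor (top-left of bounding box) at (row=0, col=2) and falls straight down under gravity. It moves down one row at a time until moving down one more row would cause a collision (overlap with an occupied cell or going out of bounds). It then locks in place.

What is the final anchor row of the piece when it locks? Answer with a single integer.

Answer: 4

Derivation:
Spawn at (row=0, col=2). Try each row:
  row 0: fits
  row 1: fits
  row 2: fits
  row 3: fits
  row 4: fits
  row 5: blocked -> lock at row 4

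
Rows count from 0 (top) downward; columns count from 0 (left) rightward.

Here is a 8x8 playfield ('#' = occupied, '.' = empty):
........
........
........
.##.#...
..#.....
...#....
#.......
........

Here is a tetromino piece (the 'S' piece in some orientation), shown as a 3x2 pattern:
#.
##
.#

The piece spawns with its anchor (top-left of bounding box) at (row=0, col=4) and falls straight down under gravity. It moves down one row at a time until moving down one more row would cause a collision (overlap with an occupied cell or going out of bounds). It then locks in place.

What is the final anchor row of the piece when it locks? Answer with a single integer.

Answer: 1

Derivation:
Spawn at (row=0, col=4). Try each row:
  row 0: fits
  row 1: fits
  row 2: blocked -> lock at row 1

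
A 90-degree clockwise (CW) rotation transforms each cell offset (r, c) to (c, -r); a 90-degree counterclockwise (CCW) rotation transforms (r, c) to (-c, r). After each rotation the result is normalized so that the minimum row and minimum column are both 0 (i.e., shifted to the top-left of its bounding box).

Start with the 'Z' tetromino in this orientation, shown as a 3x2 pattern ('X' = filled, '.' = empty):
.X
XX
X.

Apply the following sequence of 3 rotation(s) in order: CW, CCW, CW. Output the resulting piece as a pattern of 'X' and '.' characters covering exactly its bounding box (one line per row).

Answer: XX.
.XX

Derivation:
Start:
.X
XX
X.
After rotation 1 (CW):
XX.
.XX
After rotation 2 (CCW):
.X
XX
X.
After rotation 3 (CW):
XX.
.XX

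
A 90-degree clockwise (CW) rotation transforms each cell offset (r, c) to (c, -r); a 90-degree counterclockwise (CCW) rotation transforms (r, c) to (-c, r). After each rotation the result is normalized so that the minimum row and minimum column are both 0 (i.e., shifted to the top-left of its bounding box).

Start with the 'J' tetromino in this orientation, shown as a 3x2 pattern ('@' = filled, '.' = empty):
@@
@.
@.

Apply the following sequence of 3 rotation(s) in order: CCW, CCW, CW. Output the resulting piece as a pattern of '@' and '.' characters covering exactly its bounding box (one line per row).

Answer: @..
@@@

Derivation:
Start:
@@
@.
@.
After rotation 1 (CCW):
@..
@@@
After rotation 2 (CCW):
.@
.@
@@
After rotation 3 (CW):
@..
@@@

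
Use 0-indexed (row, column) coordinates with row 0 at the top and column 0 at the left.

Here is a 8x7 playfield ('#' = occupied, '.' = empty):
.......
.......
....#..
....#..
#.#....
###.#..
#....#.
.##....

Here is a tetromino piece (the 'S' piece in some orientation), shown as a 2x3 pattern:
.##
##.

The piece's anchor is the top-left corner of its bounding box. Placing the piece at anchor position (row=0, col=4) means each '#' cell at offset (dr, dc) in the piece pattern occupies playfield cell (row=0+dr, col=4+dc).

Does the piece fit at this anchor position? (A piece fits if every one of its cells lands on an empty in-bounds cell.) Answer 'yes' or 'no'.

Answer: yes

Derivation:
Check each piece cell at anchor (0, 4):
  offset (0,1) -> (0,5): empty -> OK
  offset (0,2) -> (0,6): empty -> OK
  offset (1,0) -> (1,4): empty -> OK
  offset (1,1) -> (1,5): empty -> OK
All cells valid: yes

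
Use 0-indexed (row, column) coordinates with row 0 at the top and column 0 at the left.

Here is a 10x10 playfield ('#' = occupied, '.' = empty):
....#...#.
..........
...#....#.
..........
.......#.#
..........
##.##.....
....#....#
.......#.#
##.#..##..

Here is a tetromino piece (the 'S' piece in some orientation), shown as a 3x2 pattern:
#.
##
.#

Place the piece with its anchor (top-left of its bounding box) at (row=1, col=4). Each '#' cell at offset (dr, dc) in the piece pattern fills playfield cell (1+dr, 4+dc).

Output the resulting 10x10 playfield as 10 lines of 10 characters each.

Fill (1+0,4+0) = (1,4)
Fill (1+1,4+0) = (2,4)
Fill (1+1,4+1) = (2,5)
Fill (1+2,4+1) = (3,5)

Answer: ....#...#.
....#.....
...###..#.
.....#....
.......#.#
..........
##.##.....
....#....#
.......#.#
##.#..##..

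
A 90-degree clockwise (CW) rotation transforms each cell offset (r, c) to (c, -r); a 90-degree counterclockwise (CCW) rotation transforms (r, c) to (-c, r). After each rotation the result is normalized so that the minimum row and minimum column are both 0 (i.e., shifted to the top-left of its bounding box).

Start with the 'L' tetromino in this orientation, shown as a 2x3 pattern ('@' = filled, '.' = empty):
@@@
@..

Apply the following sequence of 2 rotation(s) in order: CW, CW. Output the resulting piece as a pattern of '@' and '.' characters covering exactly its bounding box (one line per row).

Start:
@@@
@..
After rotation 1 (CW):
@@
.@
.@
After rotation 2 (CW):
..@
@@@

Answer: ..@
@@@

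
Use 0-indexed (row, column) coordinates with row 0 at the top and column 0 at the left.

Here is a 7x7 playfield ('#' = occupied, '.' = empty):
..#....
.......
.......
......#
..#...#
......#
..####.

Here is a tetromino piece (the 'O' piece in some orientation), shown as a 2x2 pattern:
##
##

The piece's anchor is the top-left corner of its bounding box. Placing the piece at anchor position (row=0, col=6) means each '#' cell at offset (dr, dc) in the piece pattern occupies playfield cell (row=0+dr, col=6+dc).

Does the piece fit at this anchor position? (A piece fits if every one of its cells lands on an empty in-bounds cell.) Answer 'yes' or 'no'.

Answer: no

Derivation:
Check each piece cell at anchor (0, 6):
  offset (0,0) -> (0,6): empty -> OK
  offset (0,1) -> (0,7): out of bounds -> FAIL
  offset (1,0) -> (1,6): empty -> OK
  offset (1,1) -> (1,7): out of bounds -> FAIL
All cells valid: no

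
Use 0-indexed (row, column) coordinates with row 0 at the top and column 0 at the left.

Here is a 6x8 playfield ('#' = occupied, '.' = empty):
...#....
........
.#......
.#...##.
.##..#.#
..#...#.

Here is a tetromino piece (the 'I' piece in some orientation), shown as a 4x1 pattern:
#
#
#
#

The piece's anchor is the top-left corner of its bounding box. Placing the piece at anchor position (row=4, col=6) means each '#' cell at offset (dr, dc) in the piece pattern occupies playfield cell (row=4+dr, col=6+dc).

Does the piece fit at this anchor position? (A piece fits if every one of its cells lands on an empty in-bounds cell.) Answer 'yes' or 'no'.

Answer: no

Derivation:
Check each piece cell at anchor (4, 6):
  offset (0,0) -> (4,6): empty -> OK
  offset (1,0) -> (5,6): occupied ('#') -> FAIL
  offset (2,0) -> (6,6): out of bounds -> FAIL
  offset (3,0) -> (7,6): out of bounds -> FAIL
All cells valid: no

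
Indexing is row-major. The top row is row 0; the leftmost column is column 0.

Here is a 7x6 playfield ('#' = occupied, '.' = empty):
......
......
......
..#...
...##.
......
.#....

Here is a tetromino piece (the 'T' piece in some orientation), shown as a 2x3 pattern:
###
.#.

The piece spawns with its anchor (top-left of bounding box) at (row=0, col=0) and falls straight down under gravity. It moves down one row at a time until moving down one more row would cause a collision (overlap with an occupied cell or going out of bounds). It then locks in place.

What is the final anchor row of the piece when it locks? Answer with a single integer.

Answer: 2

Derivation:
Spawn at (row=0, col=0). Try each row:
  row 0: fits
  row 1: fits
  row 2: fits
  row 3: blocked -> lock at row 2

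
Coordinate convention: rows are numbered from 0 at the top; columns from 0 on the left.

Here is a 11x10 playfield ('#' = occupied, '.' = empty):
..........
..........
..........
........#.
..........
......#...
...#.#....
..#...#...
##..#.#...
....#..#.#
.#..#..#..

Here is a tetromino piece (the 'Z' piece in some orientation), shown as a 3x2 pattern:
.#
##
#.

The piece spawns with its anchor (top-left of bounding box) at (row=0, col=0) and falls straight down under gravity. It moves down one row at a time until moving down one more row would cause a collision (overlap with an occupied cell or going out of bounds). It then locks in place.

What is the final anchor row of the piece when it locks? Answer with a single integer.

Spawn at (row=0, col=0). Try each row:
  row 0: fits
  row 1: fits
  row 2: fits
  row 3: fits
  row 4: fits
  row 5: fits
  row 6: blocked -> lock at row 5

Answer: 5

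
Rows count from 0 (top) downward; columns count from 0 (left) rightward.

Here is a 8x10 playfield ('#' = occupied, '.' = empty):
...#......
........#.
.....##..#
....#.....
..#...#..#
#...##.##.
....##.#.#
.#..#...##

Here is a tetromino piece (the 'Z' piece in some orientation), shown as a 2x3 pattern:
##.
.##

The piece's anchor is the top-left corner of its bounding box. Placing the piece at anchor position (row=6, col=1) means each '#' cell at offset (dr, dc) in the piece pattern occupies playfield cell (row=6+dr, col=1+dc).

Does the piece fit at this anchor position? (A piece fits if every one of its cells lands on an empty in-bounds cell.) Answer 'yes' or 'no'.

Answer: yes

Derivation:
Check each piece cell at anchor (6, 1):
  offset (0,0) -> (6,1): empty -> OK
  offset (0,1) -> (6,2): empty -> OK
  offset (1,1) -> (7,2): empty -> OK
  offset (1,2) -> (7,3): empty -> OK
All cells valid: yes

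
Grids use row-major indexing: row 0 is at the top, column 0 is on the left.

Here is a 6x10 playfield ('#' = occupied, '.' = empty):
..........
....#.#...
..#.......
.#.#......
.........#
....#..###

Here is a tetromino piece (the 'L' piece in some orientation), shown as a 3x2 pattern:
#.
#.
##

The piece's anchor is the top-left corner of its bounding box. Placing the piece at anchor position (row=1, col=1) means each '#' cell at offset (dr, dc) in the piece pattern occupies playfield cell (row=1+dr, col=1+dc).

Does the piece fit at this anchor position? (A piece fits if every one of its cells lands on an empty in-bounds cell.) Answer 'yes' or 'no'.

Check each piece cell at anchor (1, 1):
  offset (0,0) -> (1,1): empty -> OK
  offset (1,0) -> (2,1): empty -> OK
  offset (2,0) -> (3,1): occupied ('#') -> FAIL
  offset (2,1) -> (3,2): empty -> OK
All cells valid: no

Answer: no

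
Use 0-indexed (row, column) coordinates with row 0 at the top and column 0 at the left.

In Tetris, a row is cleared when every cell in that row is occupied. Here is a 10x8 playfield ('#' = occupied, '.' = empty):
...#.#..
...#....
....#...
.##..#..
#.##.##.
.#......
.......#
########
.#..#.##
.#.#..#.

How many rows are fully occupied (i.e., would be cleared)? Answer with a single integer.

Answer: 1

Derivation:
Check each row:
  row 0: 6 empty cells -> not full
  row 1: 7 empty cells -> not full
  row 2: 7 empty cells -> not full
  row 3: 5 empty cells -> not full
  row 4: 3 empty cells -> not full
  row 5: 7 empty cells -> not full
  row 6: 7 empty cells -> not full
  row 7: 0 empty cells -> FULL (clear)
  row 8: 4 empty cells -> not full
  row 9: 5 empty cells -> not full
Total rows cleared: 1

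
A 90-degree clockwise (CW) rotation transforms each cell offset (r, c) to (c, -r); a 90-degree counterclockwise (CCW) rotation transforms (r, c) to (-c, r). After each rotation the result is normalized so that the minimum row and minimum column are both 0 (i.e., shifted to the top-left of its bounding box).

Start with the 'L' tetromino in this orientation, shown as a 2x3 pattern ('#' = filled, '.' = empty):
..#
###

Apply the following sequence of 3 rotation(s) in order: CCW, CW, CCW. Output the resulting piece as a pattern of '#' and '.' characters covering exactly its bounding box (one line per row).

Answer: ##
.#
.#

Derivation:
Start:
..#
###
After rotation 1 (CCW):
##
.#
.#
After rotation 2 (CW):
..#
###
After rotation 3 (CCW):
##
.#
.#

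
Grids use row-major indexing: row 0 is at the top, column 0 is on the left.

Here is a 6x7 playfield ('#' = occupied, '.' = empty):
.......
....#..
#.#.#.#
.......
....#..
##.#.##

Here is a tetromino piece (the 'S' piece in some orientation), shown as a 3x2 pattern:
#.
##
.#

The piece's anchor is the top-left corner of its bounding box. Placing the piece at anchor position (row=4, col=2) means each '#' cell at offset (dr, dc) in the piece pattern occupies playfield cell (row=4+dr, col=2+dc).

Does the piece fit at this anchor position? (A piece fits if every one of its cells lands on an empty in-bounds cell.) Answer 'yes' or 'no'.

Answer: no

Derivation:
Check each piece cell at anchor (4, 2):
  offset (0,0) -> (4,2): empty -> OK
  offset (1,0) -> (5,2): empty -> OK
  offset (1,1) -> (5,3): occupied ('#') -> FAIL
  offset (2,1) -> (6,3): out of bounds -> FAIL
All cells valid: no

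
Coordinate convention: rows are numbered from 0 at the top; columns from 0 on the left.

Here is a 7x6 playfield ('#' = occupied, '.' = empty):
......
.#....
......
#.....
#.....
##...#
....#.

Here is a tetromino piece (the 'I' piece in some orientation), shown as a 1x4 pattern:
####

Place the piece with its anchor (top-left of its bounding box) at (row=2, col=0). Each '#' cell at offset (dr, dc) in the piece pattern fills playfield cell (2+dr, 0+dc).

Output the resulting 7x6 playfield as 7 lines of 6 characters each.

Answer: ......
.#....
####..
#.....
#.....
##...#
....#.

Derivation:
Fill (2+0,0+0) = (2,0)
Fill (2+0,0+1) = (2,1)
Fill (2+0,0+2) = (2,2)
Fill (2+0,0+3) = (2,3)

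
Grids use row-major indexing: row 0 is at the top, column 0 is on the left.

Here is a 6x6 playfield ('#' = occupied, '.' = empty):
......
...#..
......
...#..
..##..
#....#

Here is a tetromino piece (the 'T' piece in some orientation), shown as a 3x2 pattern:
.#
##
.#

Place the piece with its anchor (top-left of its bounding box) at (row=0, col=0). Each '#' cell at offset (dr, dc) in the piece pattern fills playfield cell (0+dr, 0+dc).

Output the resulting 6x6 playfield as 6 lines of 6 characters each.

Answer: .#....
##.#..
.#....
...#..
..##..
#....#

Derivation:
Fill (0+0,0+1) = (0,1)
Fill (0+1,0+0) = (1,0)
Fill (0+1,0+1) = (1,1)
Fill (0+2,0+1) = (2,1)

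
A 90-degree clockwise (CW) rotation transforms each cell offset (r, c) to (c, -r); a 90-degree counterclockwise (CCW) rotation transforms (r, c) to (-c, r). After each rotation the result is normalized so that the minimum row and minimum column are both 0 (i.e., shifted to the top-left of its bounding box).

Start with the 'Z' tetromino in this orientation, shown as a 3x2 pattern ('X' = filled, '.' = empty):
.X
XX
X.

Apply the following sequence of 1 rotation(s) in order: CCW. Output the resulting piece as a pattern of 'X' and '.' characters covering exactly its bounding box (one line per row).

Answer: XX.
.XX

Derivation:
Start:
.X
XX
X.
After rotation 1 (CCW):
XX.
.XX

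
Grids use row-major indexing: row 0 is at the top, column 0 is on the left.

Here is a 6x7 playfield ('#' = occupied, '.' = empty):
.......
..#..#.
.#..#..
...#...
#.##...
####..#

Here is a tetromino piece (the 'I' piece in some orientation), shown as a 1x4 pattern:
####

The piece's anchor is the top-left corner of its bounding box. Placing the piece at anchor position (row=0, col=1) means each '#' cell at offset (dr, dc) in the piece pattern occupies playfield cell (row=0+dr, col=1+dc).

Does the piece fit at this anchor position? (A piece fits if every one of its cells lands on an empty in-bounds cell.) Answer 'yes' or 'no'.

Check each piece cell at anchor (0, 1):
  offset (0,0) -> (0,1): empty -> OK
  offset (0,1) -> (0,2): empty -> OK
  offset (0,2) -> (0,3): empty -> OK
  offset (0,3) -> (0,4): empty -> OK
All cells valid: yes

Answer: yes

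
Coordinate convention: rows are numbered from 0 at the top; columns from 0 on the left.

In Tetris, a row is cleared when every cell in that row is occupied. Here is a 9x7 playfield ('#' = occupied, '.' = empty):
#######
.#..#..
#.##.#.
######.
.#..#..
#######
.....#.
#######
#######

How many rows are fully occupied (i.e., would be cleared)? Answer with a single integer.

Check each row:
  row 0: 0 empty cells -> FULL (clear)
  row 1: 5 empty cells -> not full
  row 2: 3 empty cells -> not full
  row 3: 1 empty cell -> not full
  row 4: 5 empty cells -> not full
  row 5: 0 empty cells -> FULL (clear)
  row 6: 6 empty cells -> not full
  row 7: 0 empty cells -> FULL (clear)
  row 8: 0 empty cells -> FULL (clear)
Total rows cleared: 4

Answer: 4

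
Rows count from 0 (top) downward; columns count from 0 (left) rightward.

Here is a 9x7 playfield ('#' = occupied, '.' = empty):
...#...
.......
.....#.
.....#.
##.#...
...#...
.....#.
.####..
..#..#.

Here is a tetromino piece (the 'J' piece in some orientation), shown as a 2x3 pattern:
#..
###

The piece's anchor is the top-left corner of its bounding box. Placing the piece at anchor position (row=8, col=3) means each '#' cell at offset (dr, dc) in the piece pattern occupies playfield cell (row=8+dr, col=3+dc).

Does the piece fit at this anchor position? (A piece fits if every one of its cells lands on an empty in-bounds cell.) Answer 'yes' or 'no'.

Check each piece cell at anchor (8, 3):
  offset (0,0) -> (8,3): empty -> OK
  offset (1,0) -> (9,3): out of bounds -> FAIL
  offset (1,1) -> (9,4): out of bounds -> FAIL
  offset (1,2) -> (9,5): out of bounds -> FAIL
All cells valid: no

Answer: no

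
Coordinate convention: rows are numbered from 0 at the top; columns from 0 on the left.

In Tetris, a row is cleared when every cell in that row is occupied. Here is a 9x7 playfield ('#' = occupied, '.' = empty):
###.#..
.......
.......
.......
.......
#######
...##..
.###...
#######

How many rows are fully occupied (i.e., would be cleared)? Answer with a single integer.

Answer: 2

Derivation:
Check each row:
  row 0: 3 empty cells -> not full
  row 1: 7 empty cells -> not full
  row 2: 7 empty cells -> not full
  row 3: 7 empty cells -> not full
  row 4: 7 empty cells -> not full
  row 5: 0 empty cells -> FULL (clear)
  row 6: 5 empty cells -> not full
  row 7: 4 empty cells -> not full
  row 8: 0 empty cells -> FULL (clear)
Total rows cleared: 2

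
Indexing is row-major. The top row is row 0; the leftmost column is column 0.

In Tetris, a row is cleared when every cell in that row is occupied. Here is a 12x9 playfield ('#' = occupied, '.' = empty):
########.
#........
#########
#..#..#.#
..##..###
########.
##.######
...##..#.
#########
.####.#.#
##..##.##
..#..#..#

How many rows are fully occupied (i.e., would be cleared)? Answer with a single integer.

Answer: 2

Derivation:
Check each row:
  row 0: 1 empty cell -> not full
  row 1: 8 empty cells -> not full
  row 2: 0 empty cells -> FULL (clear)
  row 3: 5 empty cells -> not full
  row 4: 4 empty cells -> not full
  row 5: 1 empty cell -> not full
  row 6: 1 empty cell -> not full
  row 7: 6 empty cells -> not full
  row 8: 0 empty cells -> FULL (clear)
  row 9: 3 empty cells -> not full
  row 10: 3 empty cells -> not full
  row 11: 6 empty cells -> not full
Total rows cleared: 2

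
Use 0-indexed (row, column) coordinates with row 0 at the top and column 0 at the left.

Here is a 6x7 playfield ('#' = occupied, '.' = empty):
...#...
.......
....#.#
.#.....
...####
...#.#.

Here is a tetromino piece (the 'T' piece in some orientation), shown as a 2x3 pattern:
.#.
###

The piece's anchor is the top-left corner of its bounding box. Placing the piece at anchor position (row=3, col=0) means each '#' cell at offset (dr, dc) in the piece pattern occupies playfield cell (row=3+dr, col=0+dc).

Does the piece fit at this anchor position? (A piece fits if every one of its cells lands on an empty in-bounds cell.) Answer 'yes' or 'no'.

Answer: no

Derivation:
Check each piece cell at anchor (3, 0):
  offset (0,1) -> (3,1): occupied ('#') -> FAIL
  offset (1,0) -> (4,0): empty -> OK
  offset (1,1) -> (4,1): empty -> OK
  offset (1,2) -> (4,2): empty -> OK
All cells valid: no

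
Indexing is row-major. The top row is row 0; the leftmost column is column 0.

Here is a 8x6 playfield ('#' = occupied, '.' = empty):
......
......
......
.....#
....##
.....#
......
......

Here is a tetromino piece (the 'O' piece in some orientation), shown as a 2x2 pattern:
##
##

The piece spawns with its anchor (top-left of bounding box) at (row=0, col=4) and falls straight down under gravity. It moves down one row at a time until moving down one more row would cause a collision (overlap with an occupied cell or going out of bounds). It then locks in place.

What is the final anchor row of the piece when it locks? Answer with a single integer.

Spawn at (row=0, col=4). Try each row:
  row 0: fits
  row 1: fits
  row 2: blocked -> lock at row 1

Answer: 1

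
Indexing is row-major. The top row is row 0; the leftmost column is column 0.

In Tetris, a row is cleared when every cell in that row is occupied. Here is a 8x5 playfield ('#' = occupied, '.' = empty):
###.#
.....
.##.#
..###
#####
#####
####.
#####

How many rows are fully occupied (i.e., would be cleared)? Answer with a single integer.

Check each row:
  row 0: 1 empty cell -> not full
  row 1: 5 empty cells -> not full
  row 2: 2 empty cells -> not full
  row 3: 2 empty cells -> not full
  row 4: 0 empty cells -> FULL (clear)
  row 5: 0 empty cells -> FULL (clear)
  row 6: 1 empty cell -> not full
  row 7: 0 empty cells -> FULL (clear)
Total rows cleared: 3

Answer: 3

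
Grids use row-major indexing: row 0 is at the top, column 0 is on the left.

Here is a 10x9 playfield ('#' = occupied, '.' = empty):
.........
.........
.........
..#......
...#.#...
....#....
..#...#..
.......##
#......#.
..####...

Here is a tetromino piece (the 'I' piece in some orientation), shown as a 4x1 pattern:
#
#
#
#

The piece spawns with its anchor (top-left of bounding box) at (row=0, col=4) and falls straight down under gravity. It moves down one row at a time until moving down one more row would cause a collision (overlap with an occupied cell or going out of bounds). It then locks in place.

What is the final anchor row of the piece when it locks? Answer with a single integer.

Spawn at (row=0, col=4). Try each row:
  row 0: fits
  row 1: fits
  row 2: blocked -> lock at row 1

Answer: 1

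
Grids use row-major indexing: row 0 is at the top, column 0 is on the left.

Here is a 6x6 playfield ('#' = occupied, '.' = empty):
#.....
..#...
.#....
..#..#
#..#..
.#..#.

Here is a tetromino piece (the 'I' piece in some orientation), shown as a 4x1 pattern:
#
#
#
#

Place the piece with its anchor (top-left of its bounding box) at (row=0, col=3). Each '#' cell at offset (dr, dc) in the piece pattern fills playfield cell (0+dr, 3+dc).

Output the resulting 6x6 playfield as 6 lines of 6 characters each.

Answer: #..#..
..##..
.#.#..
..##.#
#..#..
.#..#.

Derivation:
Fill (0+0,3+0) = (0,3)
Fill (0+1,3+0) = (1,3)
Fill (0+2,3+0) = (2,3)
Fill (0+3,3+0) = (3,3)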